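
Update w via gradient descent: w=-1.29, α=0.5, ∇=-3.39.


w_new = w - α·∇
= -1.29 - 0.5·-3.39
= -1.29 + 1.695
= 0.405

0.405


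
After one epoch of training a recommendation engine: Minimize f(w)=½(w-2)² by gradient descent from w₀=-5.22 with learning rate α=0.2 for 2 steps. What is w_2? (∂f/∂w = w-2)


step 1: grad = -5.22-2 = -7.22; w = -5.22 - 0.2·(-7.22) = -3.776
step 2: grad = -3.776-2 = -5.776; w = -3.776 - 0.2·(-5.776) = -2.6208

-2.6208


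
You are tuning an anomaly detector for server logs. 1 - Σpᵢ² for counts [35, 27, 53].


Probabilities: [35/115, 27/115, 53/115] ≈ [0.3043, 0.2348, 0.4609]
Σpᵢ² = (1225 + 729 + 2809)/115² = 4763/13225
Gini = 1 - Σpᵢ² = 1 - 4763/13225 = 0.6398

0.6398


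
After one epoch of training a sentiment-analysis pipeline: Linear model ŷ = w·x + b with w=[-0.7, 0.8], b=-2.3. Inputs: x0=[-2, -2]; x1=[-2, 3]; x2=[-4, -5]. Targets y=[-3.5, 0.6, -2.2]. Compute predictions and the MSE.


ŷ0 = (-0.7)·(-2) + (0.8)·(-2) - 2.3 = -2.5
ŷ1 = (-0.7)·(-2) + (0.8)·(3) - 2.3 = 1.5
ŷ2 = (-0.7)·(-4) + (0.8)·(-5) - 2.3 = -3.5
errors² = [1.0, 0.81, 1.69]
MSE = 3.5000/3 = 1.1667

1.1667


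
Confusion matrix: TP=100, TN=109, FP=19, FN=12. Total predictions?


Total = TP + TN + FP + FN
= 100 + 109 + 19 + 12
= 240
(Predicted positive: 119, predicted negative: 121)

240


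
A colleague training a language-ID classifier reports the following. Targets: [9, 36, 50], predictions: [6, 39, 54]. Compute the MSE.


Squared errors: (9-6)²=9, (36-39)²=9, (50-54)²=16
Sum = 34
MSE = 34/3 = 34/3

34/3


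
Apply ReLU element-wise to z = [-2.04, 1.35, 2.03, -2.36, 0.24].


ReLU(-2.04) = max(0, -2.04) = 0.0
ReLU(1.35) = max(0, 1.35) = 1.35
ReLU(2.03) = max(0, 2.03) = 2.03
ReLU(-2.36) = max(0, -2.36) = 0.0
ReLU(0.24) = max(0, 0.24) = 0.24
result = [0.0, 1.35, 2.03, 0.0, 0.24]

[0.0, 1.35, 2.03, 0.0, 0.24]


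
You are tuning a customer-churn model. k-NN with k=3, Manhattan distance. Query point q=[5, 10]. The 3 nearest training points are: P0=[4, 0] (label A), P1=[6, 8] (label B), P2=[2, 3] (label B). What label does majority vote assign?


d(q,P0) = 11  (label A)
d(q,P1) = 3  (label B)
d(q,P2) = 10  (label B)
Votes: A=1, B=2
Majority → B

B


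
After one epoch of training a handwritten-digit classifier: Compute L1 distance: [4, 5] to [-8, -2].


d = |4+ 8| + |5+ 2|
  = 12 + 7
  = 19

19


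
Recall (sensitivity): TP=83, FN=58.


Recall = TP/(TP+FN)
= 83/(83+58)
= 83/141 = 58.87%

58.87%


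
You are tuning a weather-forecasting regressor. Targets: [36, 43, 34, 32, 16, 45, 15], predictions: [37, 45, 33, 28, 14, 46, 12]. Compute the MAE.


Absolute errors: |36-37|=1, |43-45|=2, |34-33|=1, |32-28|=4, |16-14|=2, |45-46|=1, |15-12|=3
Sum = 14
MAE = 14/7 = 2

2


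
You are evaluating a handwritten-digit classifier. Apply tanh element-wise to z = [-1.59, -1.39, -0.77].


tanh(-1.59) = -0.9201
tanh(-1.39) = -0.8832
tanh(-0.77) = -0.6469
result = [-0.9201, -0.8832, -0.6469]

[-0.9201, -0.8832, -0.6469]


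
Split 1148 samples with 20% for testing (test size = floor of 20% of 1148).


Test = ⌊1148·20/100⌋ = 229
Train = 1148 - 229 = 919

Train: 919, Test: 229


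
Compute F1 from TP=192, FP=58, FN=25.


Precision = 192/250 = 0.768
Recall = 192/217 = 0.8848
F1 = 2·P·R/(P+R) = 2·TP/(2·TP+FP+FN) = 384/(384+58+25) = 384/467 = 0.8223

0.8223


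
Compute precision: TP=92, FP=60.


Precision = TP/(TP+FP)
= 92/(92+60)
= 92/152 = 60.53%

60.53%


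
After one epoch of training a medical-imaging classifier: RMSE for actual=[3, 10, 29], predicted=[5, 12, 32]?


MSE = 17/3 = 5.6667
RMSE = √(17/3) = 2.3805

2.3805


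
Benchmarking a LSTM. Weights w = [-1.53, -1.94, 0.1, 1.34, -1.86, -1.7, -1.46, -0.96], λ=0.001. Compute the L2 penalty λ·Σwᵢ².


‖w‖₂² = (-1.53)² + (-1.94)² + (0.1)² + (1.34)² + (-1.86)² + (-1.7)² + (-1.46)² + (-0.96)²
     = 2.3409 + 3.7636 + 0.01 + 1.7956 + 3.4596 + 2.89 + 2.1316 + 0.9216
     = 17.3129
λ·‖w‖₂² = 0.001·17.3129 = 0.017313

0.017313


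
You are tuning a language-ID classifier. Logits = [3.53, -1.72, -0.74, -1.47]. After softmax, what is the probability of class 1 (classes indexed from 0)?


Exponentials: e^3.53=34.124, e^-1.72=0.1791, e^-0.74=0.4771, e^-1.47=0.2299
Sum = 35.0101
Softmax = [0.9747, 0.0051, 0.0136, 0.0066]
p[1] = 0.1791/35.0101 = 0.0051

0.0051


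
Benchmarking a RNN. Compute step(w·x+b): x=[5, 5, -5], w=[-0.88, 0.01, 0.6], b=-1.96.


z = (5)·(-0.88) + (5)·(0.01) + (-5)·(0.6) - 1.96
  = -9.31
step(z) = 0 (z<0)

0


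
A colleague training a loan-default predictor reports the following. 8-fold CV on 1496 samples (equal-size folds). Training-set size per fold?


Fold size = 1496/8 = 187
Training per fold = 1496 - 187 = 1309

1309


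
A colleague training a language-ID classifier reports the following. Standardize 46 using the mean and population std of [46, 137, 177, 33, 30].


μ = 84.6, σ = 60.6914
z = (46 - 84.6)/60.6914 = -0.636

-0.636


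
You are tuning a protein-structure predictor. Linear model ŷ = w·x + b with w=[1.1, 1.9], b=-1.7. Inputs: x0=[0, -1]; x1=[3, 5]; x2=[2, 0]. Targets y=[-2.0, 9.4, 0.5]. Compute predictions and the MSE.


ŷ0 = (1.1)·(0) + (1.9)·(-1) - 1.7 = -3.6
ŷ1 = (1.1)·(3) + (1.9)·(5) - 1.7 = 11.1
ŷ2 = (1.1)·(2) + (1.9)·(0) - 1.7 = 0.5
errors² = [2.56, 2.89, 0.0]
MSE = 5.4500/3 = 1.8167

1.8167


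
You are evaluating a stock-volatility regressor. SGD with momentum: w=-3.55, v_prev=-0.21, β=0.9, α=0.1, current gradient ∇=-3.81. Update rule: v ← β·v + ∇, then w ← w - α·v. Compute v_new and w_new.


v_new = 0.9·-0.21 - 3.81 = -0.189 - 3.81 = -3.999
w_new = -3.55 - 0.1·-3.999 = -3.55 + 0.3999 = -3.1501

v_new=-3.999, w_new=-3.1501


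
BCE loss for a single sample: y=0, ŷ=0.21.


BCE = -[y·ln(p) + (1-y)·ln(1-p)]
= -0 - 1·ln(1-0.21)
= -ln(0.79) = 0.2357

0.2357


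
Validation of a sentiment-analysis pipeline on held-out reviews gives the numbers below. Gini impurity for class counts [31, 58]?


Probabilities: [31/89, 58/89] ≈ [0.3483, 0.6517]
Σpᵢ² = (961 + 3364)/89² = 4325/7921
Gini = 1 - Σpᵢ² = 1 - 4325/7921 = 0.454

0.454


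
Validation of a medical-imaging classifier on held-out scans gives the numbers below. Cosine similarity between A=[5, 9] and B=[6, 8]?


A·B = 5·6 + 9·8 = 102
‖A‖ = √106 = 10.2956, ‖B‖ = √100 = 10
cos = 102/(√106·√100) = 102/√10600 = 0.9907

0.9907


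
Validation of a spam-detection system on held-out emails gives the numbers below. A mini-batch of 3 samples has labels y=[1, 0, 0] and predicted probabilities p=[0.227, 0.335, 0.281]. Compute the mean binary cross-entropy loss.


L[0] = -ln(0.227) = 1.4828
L[1] = -ln(1-0.335) = -ln(0.665) = 0.408
L[2] = -ln(1-0.281) = -ln(0.719) = 0.3299
mean = (1.4828 + 0.408 + 0.3299)/3 = 0.7402

0.7402


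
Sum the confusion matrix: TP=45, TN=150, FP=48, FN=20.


Total = TP + TN + FP + FN
= 45 + 150 + 48 + 20
= 263
(Predicted positive: 93, predicted negative: 170)

263


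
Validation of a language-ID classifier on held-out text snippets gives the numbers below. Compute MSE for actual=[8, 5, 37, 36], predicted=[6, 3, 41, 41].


Squared errors: (8-6)²=4, (5-3)²=4, (37-41)²=16, (36-41)²=25
Sum = 49
MSE = 49/4 = 49/4

49/4


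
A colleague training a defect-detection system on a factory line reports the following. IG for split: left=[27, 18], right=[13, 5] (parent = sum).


Parent = [40, 23], H_parent = 0.9468
H_left = 0.971 (n=45), H_right = 0.8524 (n=18)
H_children = (45/63)·0.971 + (18/63)·0.8524 = 0.9371
IG = 0.9468 - 0.9371 = 0.0097

0.0097


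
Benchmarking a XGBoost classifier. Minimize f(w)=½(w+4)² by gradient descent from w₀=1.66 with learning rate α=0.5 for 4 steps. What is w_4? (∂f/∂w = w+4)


step 1: grad = 1.66+4 = 5.66; w = 1.66 - 0.5·(5.66) = -1.17
step 2: grad = -1.17+4 = 2.83; w = -1.17 - 0.5·(2.83) = -2.585
step 3: grad = -2.585+4 = 1.415; w = -2.585 - 0.5·(1.415) = -3.2925
step 4: grad = -3.2925+4 = 0.7075; w = -3.2925 - 0.5·(0.7075) = -3.64625

-3.64625


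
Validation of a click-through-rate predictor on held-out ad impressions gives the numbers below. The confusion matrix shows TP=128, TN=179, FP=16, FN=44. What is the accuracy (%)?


Accuracy = (TP+TN)/(TP+TN+FP+FN)
= (128+179)/(367)
= 307/367 = 83.65%

83.65%


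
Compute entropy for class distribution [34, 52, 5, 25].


Probabilities: [34/116, 52/116, 5/116, 25/116] ≈ [0.2931, 0.4483, 0.0431, 0.2155]
H = -((34/116)·log₂(34/116) + (52/116)·log₂(52/116) + (5/116)·log₂(5/116) + (25/116)·log₂(25/116))
  = 1.7105 bits

1.7105 bits


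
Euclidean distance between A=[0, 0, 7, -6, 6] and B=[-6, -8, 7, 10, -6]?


d = √((0+ 6)² + (0+ 8)² + (7-7)² + (-6-10)² + (6+ 6)²)
  = √(36 + 64 + 0 + 256 + 144)
  = √500 = 22.3607

22.3607


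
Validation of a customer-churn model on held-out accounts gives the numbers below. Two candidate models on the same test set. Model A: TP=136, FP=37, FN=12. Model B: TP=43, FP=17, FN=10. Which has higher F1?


Model A: P=136/173=0.7861, R=136/148=0.9189, F1=2PR/(P+R)=2TP/(2TP+FP+FN)=272/321=0.8474
Model B: P=43/60=0.7167, R=43/53=0.8113, F1=2PR/(P+R)=2TP/(2TP+FP+FN)=86/113=0.7611
0.8474 > 0.7611 → Model A

Model A


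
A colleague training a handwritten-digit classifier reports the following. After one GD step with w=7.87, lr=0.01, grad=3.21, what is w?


w_new = w - α·∇
= 7.87 - 0.01·3.21
= 7.87 - 0.0321
= 7.8379

7.8379


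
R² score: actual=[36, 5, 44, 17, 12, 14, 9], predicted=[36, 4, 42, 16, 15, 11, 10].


ȳ = 19.5714
SS_res = Σ(y-ŷ)² = 25
SS_tot = Σ(y-ȳ)² = 1285.71
R² = 1 - SS_res/SS_tot = 1 - 0.0194 = 0.9806

0.9806


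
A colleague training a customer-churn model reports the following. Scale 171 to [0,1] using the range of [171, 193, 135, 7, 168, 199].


min=7, max=199
(171-7)/(199-7) = 164/192 = 0.8542

0.8542


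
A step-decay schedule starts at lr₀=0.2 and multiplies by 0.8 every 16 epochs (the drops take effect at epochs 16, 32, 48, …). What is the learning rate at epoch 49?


n_drops = ⌊49/16⌋ = 3
lr = 0.2·0.8^3 = 0.2·0.512 = 0.1024

0.1024


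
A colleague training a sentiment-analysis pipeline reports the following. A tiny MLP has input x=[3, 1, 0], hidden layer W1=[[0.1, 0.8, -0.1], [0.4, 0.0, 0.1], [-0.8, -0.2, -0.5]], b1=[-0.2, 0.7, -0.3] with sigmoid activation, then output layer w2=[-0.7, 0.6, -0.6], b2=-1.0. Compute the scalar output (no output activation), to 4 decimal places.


z1[0] = (0.1)·(3) + (0.8)·(1) + (-0.1)·(0) - 0.2 = 0.9
z1[1] = (0.4)·(3) + (0.0)·(1) + (0.1)·(0) + 0.7 = 1.9
z1[2] = (-0.8)·(3) + (-0.2)·(1) + (-0.5)·(0) - 0.3 = -2.9
h = sigmoid(z1) = [0.7109, 0.8699, 0.0522]
output = (-0.7)·(0.7109) + (0.6)·(0.8699) + (-0.6)·(0.0522) - 1.0 = -1.007

-1.007


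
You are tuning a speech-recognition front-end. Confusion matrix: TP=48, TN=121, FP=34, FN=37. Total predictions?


Total = TP + TN + FP + FN
= 48 + 121 + 34 + 37
= 240
(Predicted positive: 82, predicted negative: 158)

240


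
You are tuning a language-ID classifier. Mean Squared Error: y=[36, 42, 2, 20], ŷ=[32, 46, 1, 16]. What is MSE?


Squared errors: (36-32)²=16, (42-46)²=16, (2-1)²=1, (20-16)²=16
Sum = 49
MSE = 49/4 = 49/4

49/4


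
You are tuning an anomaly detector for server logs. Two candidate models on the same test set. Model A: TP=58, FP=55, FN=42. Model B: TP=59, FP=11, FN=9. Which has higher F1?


Model A: P=58/113=0.5133, R=58/100=0.58, F1=2PR/(P+R)=2TP/(2TP+FP+FN)=116/213=0.5446
Model B: P=59/70=0.8429, R=59/68=0.8676, F1=2PR/(P+R)=2TP/(2TP+FP+FN)=118/138=0.8551
0.5446 < 0.8551 → Model B

Model B


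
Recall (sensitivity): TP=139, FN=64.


Recall = TP/(TP+FN)
= 139/(139+64)
= 139/203 = 68.47%

68.47%


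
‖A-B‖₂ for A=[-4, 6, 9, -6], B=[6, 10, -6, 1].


d = √((-4-6)² + (6-10)² + (9+ 6)² + (-6-1)²)
  = √(100 + 16 + 225 + 49)
  = √390 = 19.7484

19.7484


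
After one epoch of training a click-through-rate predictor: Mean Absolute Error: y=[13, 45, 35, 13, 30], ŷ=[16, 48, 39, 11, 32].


Absolute errors: |13-16|=3, |45-48|=3, |35-39|=4, |13-11|=2, |30-32|=2
Sum = 14
MAE = 14/5 = 14/5

14/5


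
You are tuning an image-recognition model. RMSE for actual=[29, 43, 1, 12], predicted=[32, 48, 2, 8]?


MSE = 51/4 = 12.75
RMSE = √(51/4) = 3.5707

3.5707


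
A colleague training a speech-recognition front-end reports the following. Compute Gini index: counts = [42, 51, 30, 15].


Probabilities: [42/138, 51/138, 30/138, 15/138] ≈ [0.3043, 0.3696, 0.2174, 0.1087]
Σpᵢ² = (1764 + 2601 + 900 + 225)/138² = 5490/19044
Gini = 1 - Σpᵢ² = 1 - 5490/19044 = 0.7117

0.7117


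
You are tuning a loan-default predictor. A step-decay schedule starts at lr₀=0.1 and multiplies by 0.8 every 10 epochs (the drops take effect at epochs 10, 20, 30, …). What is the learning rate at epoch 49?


n_drops = ⌊49/10⌋ = 4
lr = 0.1·0.8^4 = 0.1·0.4096 = 0.04096

0.04096


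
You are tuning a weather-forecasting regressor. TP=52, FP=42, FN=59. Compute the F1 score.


Precision = 52/94 = 0.5532
Recall = 52/111 = 0.4685
F1 = 2·P·R/(P+R) = 2·TP/(2·TP+FP+FN) = 104/(104+42+59) = 104/205 = 0.5073

0.5073


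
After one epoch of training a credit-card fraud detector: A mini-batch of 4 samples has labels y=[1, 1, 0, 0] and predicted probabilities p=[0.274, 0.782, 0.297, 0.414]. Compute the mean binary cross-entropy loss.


L[0] = -ln(0.274) = 1.2946
L[1] = -ln(0.782) = 0.2459
L[2] = -ln(1-0.297) = -ln(0.703) = 0.3524
L[3] = -ln(1-0.414) = -ln(0.586) = 0.5344
mean = (1.2946 + 0.2459 + 0.3524 + 0.5344)/4 = 0.6068

0.6068


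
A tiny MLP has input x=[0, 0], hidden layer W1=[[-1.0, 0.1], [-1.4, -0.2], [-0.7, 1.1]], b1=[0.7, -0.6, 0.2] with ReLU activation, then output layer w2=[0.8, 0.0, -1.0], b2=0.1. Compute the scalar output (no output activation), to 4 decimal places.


z1[0] = (-1.0)·(0) + (0.1)·(0) + 0.7 = 0.7
z1[1] = (-1.4)·(0) + (-0.2)·(0) - 0.6 = -0.6
z1[2] = (-0.7)·(0) + (1.1)·(0) + 0.2 = 0.2
h = ReLU(z1) = [0.7, 0.0, 0.2]
output = (0.8)·(0.7) + (0.0)·(0.0) + (-1.0)·(0.2) + 0.1 = 0.46

0.46


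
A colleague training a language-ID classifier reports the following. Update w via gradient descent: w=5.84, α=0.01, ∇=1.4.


w_new = w - α·∇
= 5.84 - 0.01·1.4
= 5.84 - 0.014
= 5.826

5.826


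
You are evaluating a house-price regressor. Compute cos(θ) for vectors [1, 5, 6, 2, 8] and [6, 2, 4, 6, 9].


A·B = 1·6 + 5·2 + 6·4 + 2·6 + 8·9 = 124
‖A‖ = √130 = 11.4018, ‖B‖ = √173 = 13.1529
cos = 124/(√130·√173) = 124/√22490 = 0.8269

0.8269


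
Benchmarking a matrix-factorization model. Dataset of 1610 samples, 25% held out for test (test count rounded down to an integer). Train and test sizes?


Test = ⌊1610·25/100⌋ = 402
Train = 1610 - 402 = 1208

Train: 1208, Test: 402


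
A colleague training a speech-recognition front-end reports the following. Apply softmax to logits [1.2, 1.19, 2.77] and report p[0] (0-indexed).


Exponentials: e^1.2=3.3201, e^1.19=3.2871, e^2.77=15.9586
Sum = 22.5658
Softmax = [0.1471, 0.1457, 0.7072]
p[0] = 3.3201/22.5658 = 0.1471

0.1471


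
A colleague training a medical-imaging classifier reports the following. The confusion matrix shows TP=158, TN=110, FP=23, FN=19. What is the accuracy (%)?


Accuracy = (TP+TN)/(TP+TN+FP+FN)
= (158+110)/(310)
= 268/310 = 86.45%

86.45%


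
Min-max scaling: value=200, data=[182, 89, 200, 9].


min=9, max=200
(200-9)/(200-9) = 191/191 = 1.0

1.0


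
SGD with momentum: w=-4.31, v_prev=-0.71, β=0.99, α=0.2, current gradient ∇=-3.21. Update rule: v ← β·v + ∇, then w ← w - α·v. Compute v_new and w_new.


v_new = 0.99·-0.71 - 3.21 = -0.7029 - 3.21 = -3.9129
w_new = -4.31 - 0.2·-3.9129 = -4.31 + 0.78258 = -3.52742

v_new=-3.9129, w_new=-3.52742


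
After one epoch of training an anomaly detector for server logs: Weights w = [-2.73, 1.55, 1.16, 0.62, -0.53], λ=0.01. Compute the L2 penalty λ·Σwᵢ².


‖w‖₂² = (-2.73)² + (1.55)² + (1.16)² + (0.62)² + (-0.53)²
     = 7.4529 + 2.4025 + 1.3456 + 0.3844 + 0.2809
     = 11.8663
λ·‖w‖₂² = 0.01·11.8663 = 0.118663

0.118663


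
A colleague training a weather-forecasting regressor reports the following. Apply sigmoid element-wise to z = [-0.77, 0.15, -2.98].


σ(-0.77) = 1/(1+e^0.77) = 0.3165
σ(0.15) = 1/(1+e^-0.15) = 0.5374
σ(-2.98) = 1/(1+e^2.98) = 0.0483
result = [0.3165, 0.5374, 0.0483]

[0.3165, 0.5374, 0.0483]


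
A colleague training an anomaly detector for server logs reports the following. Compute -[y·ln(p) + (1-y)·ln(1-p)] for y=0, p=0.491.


BCE = -[y·ln(p) + (1-y)·ln(1-p)]
= -0 - 1·ln(1-0.491)
= -ln(0.509) = 0.6753

0.6753


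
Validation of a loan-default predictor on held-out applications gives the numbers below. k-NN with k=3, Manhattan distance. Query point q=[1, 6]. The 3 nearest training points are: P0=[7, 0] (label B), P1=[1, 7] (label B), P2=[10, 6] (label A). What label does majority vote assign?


d(q,P0) = 12  (label B)
d(q,P1) = 1  (label B)
d(q,P2) = 9  (label A)
Votes: A=1, B=2
Majority → B

B


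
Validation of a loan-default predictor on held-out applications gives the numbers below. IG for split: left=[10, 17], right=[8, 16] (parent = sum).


Parent = [18, 33], H_parent = 0.9367
H_left = 0.951 (n=27), H_right = 0.9183 (n=24)
H_children = (27/51)·0.951 + (24/51)·0.9183 = 0.9356
IG = 0.9367 - 0.9356 = 0.0011

0.0011


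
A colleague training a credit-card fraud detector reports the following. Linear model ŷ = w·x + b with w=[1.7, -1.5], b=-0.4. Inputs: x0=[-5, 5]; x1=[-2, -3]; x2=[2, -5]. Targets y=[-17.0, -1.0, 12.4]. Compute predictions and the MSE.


ŷ0 = (1.7)·(-5) + (-1.5)·(5) - 0.4 = -16.4
ŷ1 = (1.7)·(-2) + (-1.5)·(-3) - 0.4 = 0.7
ŷ2 = (1.7)·(2) + (-1.5)·(-5) - 0.4 = 10.5
errors² = [0.36, 2.89, 3.61]
MSE = 6.8600/3 = 2.2867

2.2867


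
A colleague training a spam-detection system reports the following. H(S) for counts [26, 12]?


Probabilities: [26/38, 12/38] ≈ [0.6842, 0.3158]
H = -((26/38)·log₂(26/38) + (12/38)·log₂(12/38))
  = 0.8997 bits

0.8997 bits


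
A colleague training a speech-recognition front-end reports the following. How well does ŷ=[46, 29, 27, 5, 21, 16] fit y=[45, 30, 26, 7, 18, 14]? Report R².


ȳ = 23.3333
SS_res = Σ(y-ŷ)² = 20
SS_tot = Σ(y-ȳ)² = 903.33
R² = 1 - SS_res/SS_tot = 1 - 0.0221 = 0.9779

0.9779


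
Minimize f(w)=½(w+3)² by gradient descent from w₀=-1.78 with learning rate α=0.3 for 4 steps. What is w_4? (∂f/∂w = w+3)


step 1: grad = -1.78+3 = 1.22; w = -1.78 - 0.3·(1.22) = -2.146
step 2: grad = -2.146+3 = 0.854; w = -2.146 - 0.3·(0.854) = -2.4022
step 3: grad = -2.4022+3 = 0.5978; w = -2.4022 - 0.3·(0.5978) = -2.58154
step 4: grad = -2.58154+3 = 0.41846; w = -2.58154 - 0.3·(0.41846) = -2.707078

-2.707078


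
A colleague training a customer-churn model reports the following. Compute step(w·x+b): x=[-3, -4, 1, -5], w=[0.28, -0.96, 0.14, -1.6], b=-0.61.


z = (-3)·(0.28) + (-4)·(-0.96) + (1)·(0.14) + (-5)·(-1.6) - 0.61
  = 10.53
step(z) = 1 (z≥0)

1


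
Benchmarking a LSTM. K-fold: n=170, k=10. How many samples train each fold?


Fold size = 170/10 = 17
Training per fold = 170 - 17 = 153

153


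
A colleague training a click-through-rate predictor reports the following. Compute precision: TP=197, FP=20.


Precision = TP/(TP+FP)
= 197/(197+20)
= 197/217 = 90.78%

90.78%


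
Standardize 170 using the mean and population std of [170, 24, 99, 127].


μ = 105, σ = 53.1648
z = (170 - 105)/53.1648 = 1.2226

1.2226


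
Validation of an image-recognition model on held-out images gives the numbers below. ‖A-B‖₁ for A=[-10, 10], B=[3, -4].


d = |-10-3| + |10+ 4|
  = 13 + 14
  = 27

27


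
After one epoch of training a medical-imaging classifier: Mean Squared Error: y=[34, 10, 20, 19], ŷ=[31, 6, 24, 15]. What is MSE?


Squared errors: (34-31)²=9, (10-6)²=16, (20-24)²=16, (19-15)²=16
Sum = 57
MSE = 57/4 = 57/4

57/4


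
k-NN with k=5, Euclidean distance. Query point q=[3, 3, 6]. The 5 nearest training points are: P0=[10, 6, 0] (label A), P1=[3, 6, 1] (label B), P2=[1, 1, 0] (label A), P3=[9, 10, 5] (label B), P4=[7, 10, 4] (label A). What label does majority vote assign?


d(q,P0) = 9.6954  (label A)
d(q,P1) = 5.831  (label B)
d(q,P2) = 6.6332  (label A)
d(q,P3) = 9.2736  (label B)
d(q,P4) = 8.3066  (label A)
Votes: A=3, B=2
Majority → A

A


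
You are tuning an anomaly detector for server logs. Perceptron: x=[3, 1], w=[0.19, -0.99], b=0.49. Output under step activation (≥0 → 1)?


z = (3)·(0.19) + (1)·(-0.99) + 0.49
  = 0.07
step(z) = 1 (z≥0)

1


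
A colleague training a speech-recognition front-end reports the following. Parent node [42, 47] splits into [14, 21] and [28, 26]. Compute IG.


Parent = [42, 47], H_parent = 0.9977
H_left = 0.971 (n=35), H_right = 0.999 (n=54)
H_children = (35/89)·0.971 + (54/89)·0.999 = 0.988
IG = 0.9977 - 0.988 = 0.0097

0.0097


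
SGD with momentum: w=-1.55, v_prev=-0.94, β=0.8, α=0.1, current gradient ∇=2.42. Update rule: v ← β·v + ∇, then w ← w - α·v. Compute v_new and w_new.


v_new = 0.8·-0.94 + 2.42 = -0.752 + 2.42 = 1.668
w_new = -1.55 - 0.1·1.668 = -1.55 - 0.1668 = -1.7168

v_new=1.668, w_new=-1.7168


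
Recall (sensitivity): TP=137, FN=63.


Recall = TP/(TP+FN)
= 137/(137+63)
= 137/200 = 68.5%

68.5%


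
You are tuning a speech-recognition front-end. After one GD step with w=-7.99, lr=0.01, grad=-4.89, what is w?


w_new = w - α·∇
= -7.99 - 0.01·-4.89
= -7.99 + 0.0489
= -7.9411

-7.9411


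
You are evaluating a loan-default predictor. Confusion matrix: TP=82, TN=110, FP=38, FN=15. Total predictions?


Total = TP + TN + FP + FN
= 82 + 110 + 38 + 15
= 245
(Predicted positive: 120, predicted negative: 125)

245


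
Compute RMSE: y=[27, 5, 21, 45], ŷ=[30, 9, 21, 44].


MSE = 26/4 = 6.5
RMSE = √(26/4) = 2.5495

2.5495


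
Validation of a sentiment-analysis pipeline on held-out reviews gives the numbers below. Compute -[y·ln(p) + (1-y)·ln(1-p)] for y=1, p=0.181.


BCE = -[y·ln(p) + (1-y)·ln(1-p)]
= -1·ln(0.181) - 0
= -ln(0.181) = 1.7093

1.7093


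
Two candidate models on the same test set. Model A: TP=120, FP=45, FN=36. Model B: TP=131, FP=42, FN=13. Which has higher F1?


Model A: P=120/165=0.7273, R=120/156=0.7692, F1=2PR/(P+R)=2TP/(2TP+FP+FN)=240/321=0.7477
Model B: P=131/173=0.7572, R=131/144=0.9097, F1=2PR/(P+R)=2TP/(2TP+FP+FN)=262/317=0.8265
0.7477 < 0.8265 → Model B

Model B


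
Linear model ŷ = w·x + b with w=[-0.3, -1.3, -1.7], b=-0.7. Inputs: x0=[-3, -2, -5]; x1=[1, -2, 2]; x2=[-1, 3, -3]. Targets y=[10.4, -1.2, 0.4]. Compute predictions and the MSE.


ŷ0 = (-0.3)·(-3) + (-1.3)·(-2) + (-1.7)·(-5) - 0.7 = 11.3
ŷ1 = (-0.3)·(1) + (-1.3)·(-2) + (-1.7)·(2) - 0.7 = -1.8
ŷ2 = (-0.3)·(-1) + (-1.3)·(3) + (-1.7)·(-3) - 0.7 = 0.8
errors² = [0.81, 0.36, 0.16]
MSE = 1.3300/3 = 0.4433

0.4433


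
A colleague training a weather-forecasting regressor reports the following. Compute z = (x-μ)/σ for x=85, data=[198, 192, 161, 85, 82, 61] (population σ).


μ = 129.8333, σ = 55.556
z = (85 - 129.8333)/55.556 = -0.807

-0.807


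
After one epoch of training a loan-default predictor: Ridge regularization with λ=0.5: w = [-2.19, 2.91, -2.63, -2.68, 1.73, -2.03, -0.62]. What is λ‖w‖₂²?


‖w‖₂² = (-2.19)² + (2.91)² + (-2.63)² + (-2.68)² + (1.73)² + (-2.03)² + (-0.62)²
     = 4.7961 + 8.4681 + 6.9169 + 7.1824 + 2.9929 + 4.1209 + 0.3844
     = 34.8617
λ·‖w‖₂² = 0.5·34.8617 = 17.43085

17.43085


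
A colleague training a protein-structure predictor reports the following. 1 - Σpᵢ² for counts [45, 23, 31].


Probabilities: [45/99, 23/99, 31/99] ≈ [0.4545, 0.2323, 0.3131]
Σpᵢ² = (2025 + 529 + 961)/99² = 3515/9801
Gini = 1 - Σpᵢ² = 1 - 3515/9801 = 0.6414

0.6414


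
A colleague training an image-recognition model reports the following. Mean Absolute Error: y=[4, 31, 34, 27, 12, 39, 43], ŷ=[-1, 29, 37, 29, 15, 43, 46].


Absolute errors: |4+ 1|=5, |31-29|=2, |34-37|=3, |27-29|=2, |12-15|=3, |39-43|=4, |43-46|=3
Sum = 22
MAE = 22/7 = 22/7

22/7


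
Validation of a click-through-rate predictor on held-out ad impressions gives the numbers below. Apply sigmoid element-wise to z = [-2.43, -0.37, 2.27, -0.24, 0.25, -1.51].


σ(-2.43) = 1/(1+e^2.43) = 0.0809
σ(-0.37) = 1/(1+e^0.37) = 0.4085
σ(2.27) = 1/(1+e^-2.27) = 0.9064
σ(-0.24) = 1/(1+e^0.24) = 0.4403
σ(0.25) = 1/(1+e^-0.25) = 0.5622
σ(-1.51) = 1/(1+e^1.51) = 0.1809
result = [0.0809, 0.4085, 0.9064, 0.4403, 0.5622, 0.1809]

[0.0809, 0.4085, 0.9064, 0.4403, 0.5622, 0.1809]


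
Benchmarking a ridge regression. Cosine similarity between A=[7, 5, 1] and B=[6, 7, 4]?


A·B = 7·6 + 5·7 + 1·4 = 81
‖A‖ = √75 = 8.6603, ‖B‖ = √101 = 10.0499
cos = 81/(√75·√101) = 81/√7575 = 0.9307

0.9307


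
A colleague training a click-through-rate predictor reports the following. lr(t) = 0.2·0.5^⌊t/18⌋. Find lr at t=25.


n_drops = ⌊25/18⌋ = 1
lr = 0.2·0.5^1 = 0.2·0.5 = 0.1

0.1


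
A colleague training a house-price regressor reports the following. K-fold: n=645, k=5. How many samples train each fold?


Fold size = 645/5 = 129
Training per fold = 645 - 129 = 516

516


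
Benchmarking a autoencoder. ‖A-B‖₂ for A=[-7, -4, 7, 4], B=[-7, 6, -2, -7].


d = √((-7+ 7)² + (-4-6)² + (7+ 2)² + (4+ 7)²)
  = √(0 + 100 + 81 + 121)
  = √302 = 17.3781

17.3781


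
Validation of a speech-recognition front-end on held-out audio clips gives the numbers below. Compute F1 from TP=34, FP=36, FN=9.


Precision = 34/70 = 0.4857
Recall = 34/43 = 0.7907
F1 = 2·P·R/(P+R) = 2·TP/(2·TP+FP+FN) = 68/(68+36+9) = 68/113 = 0.6018

0.6018


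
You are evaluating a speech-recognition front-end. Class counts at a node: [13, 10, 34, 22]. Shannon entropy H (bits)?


Probabilities: [13/79, 10/79, 34/79, 22/79] ≈ [0.1646, 0.1266, 0.4304, 0.2785]
H = -((13/79)·log₂(13/79) + (10/79)·log₂(10/79) + (34/79)·log₂(34/79) + (22/79)·log₂(22/79))
  = 1.8429 bits

1.8429 bits


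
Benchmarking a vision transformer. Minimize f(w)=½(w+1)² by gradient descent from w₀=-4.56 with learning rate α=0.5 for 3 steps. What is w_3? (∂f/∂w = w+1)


step 1: grad = -4.56+1 = -3.56; w = -4.56 - 0.5·(-3.56) = -2.78
step 2: grad = -2.78+1 = -1.78; w = -2.78 - 0.5·(-1.78) = -1.89
step 3: grad = -1.89+1 = -0.89; w = -1.89 - 0.5·(-0.89) = -1.445

-1.445


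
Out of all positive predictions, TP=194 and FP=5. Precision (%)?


Precision = TP/(TP+FP)
= 194/(194+5)
= 194/199 = 97.49%

97.49%


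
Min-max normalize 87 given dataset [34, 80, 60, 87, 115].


min=34, max=115
(87-34)/(115-34) = 53/81 = 0.6543

0.6543


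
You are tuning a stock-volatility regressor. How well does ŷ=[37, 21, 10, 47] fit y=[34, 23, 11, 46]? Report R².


ȳ = 28.5
SS_res = Σ(y-ŷ)² = 15
SS_tot = Σ(y-ȳ)² = 673
R² = 1 - SS_res/SS_tot = 1 - 0.0223 = 0.9777

0.9777


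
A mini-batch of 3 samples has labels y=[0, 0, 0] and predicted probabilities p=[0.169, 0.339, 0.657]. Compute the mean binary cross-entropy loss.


L[0] = -ln(1-0.169) = -ln(0.831) = 0.1851
L[1] = -ln(1-0.339) = -ln(0.661) = 0.414
L[2] = -ln(1-0.657) = -ln(0.343) = 1.07
mean = (0.1851 + 0.414 + 1.07)/3 = 0.5564

0.5564


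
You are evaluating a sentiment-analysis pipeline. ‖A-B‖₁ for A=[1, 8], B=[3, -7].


d = |1-3| + |8+ 7|
  = 2 + 15
  = 17

17


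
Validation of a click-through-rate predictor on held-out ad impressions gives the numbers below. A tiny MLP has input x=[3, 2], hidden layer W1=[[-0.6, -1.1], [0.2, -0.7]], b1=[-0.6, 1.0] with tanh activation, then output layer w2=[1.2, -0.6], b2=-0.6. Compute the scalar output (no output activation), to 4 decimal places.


z1[0] = (-0.6)·(3) + (-1.1)·(2) - 0.6 = -4.6
z1[1] = (0.2)·(3) + (-0.7)·(2) + 1.0 = 0.2
h = tanh(z1) = [-0.9998, 0.1974]
output = (1.2)·(-0.9998) + (-0.6)·(0.1974) - 0.6 = -1.9182

-1.9182


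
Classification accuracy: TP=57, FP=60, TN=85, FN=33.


Accuracy = (TP+TN)/(TP+TN+FP+FN)
= (57+85)/(235)
= 142/235 = 60.43%

60.43%


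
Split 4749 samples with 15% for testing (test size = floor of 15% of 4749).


Test = ⌊4749·15/100⌋ = 712
Train = 4749 - 712 = 4037

Train: 4037, Test: 712


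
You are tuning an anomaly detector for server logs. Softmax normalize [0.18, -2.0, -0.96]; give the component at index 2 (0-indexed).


Exponentials: e^0.18=1.1972, e^-2.0=0.1353, e^-0.96=0.3829
Sum = 1.7154
Softmax = [0.6979, 0.0789, 0.2232]
p[2] = 0.3829/1.7154 = 0.2232

0.2232


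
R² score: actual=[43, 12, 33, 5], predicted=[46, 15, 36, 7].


ȳ = 23.25
SS_res = Σ(y-ŷ)² = 31
SS_tot = Σ(y-ȳ)² = 944.75
R² = 1 - SS_res/SS_tot = 1 - 0.0328 = 0.9672

0.9672


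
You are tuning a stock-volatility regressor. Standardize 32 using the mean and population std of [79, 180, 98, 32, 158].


μ = 109.4, σ = 53.6492
z = (32 - 109.4)/53.6492 = -1.4427

-1.4427


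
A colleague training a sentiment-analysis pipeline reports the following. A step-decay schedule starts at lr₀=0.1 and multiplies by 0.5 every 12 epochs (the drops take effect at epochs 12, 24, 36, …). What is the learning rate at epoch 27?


n_drops = ⌊27/12⌋ = 2
lr = 0.1·0.5^2 = 0.1·0.25 = 0.025

0.025


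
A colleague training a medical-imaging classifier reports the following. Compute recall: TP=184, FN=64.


Recall = TP/(TP+FN)
= 184/(184+64)
= 184/248 = 74.19%

74.19%


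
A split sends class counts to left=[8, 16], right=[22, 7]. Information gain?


Parent = [30, 23], H_parent = 0.9874
H_left = 0.9183 (n=24), H_right = 0.7973 (n=29)
H_children = (24/53)·0.9183 + (29/53)·0.7973 = 0.8521
IG = 0.9874 - 0.8521 = 0.1353

0.1353


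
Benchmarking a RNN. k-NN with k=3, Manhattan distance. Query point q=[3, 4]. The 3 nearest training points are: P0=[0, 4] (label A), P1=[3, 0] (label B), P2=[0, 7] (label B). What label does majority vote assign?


d(q,P0) = 3  (label A)
d(q,P1) = 4  (label B)
d(q,P2) = 6  (label B)
Votes: A=1, B=2
Majority → B

B


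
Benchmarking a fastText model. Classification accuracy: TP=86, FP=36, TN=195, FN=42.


Accuracy = (TP+TN)/(TP+TN+FP+FN)
= (86+195)/(359)
= 281/359 = 78.27%

78.27%


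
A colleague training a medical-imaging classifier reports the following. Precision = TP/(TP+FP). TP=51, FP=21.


Precision = TP/(TP+FP)
= 51/(51+21)
= 51/72 = 70.83%

70.83%


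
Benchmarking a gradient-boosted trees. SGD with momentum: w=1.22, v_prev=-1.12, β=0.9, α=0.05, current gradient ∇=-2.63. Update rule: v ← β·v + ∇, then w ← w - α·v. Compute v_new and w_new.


v_new = 0.9·-1.12 - 2.63 = -1.008 - 2.63 = -3.638
w_new = 1.22 - 0.05·-3.638 = 1.22 + 0.1819 = 1.4019

v_new=-3.638, w_new=1.4019


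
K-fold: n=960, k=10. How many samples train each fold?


Fold size = 960/10 = 96
Training per fold = 960 - 96 = 864

864


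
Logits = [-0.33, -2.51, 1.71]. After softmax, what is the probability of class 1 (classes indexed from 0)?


Exponentials: e^-0.33=0.7189, e^-2.51=0.0813, e^1.71=5.529
Sum = 6.3292
Softmax = [0.1136, 0.0128, 0.8736]
p[1] = 0.0813/6.3292 = 0.0128

0.0128


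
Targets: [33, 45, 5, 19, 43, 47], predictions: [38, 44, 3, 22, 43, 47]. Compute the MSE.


Squared errors: (33-38)²=25, (45-44)²=1, (5-3)²=4, (19-22)²=9, (43-43)²=0, (47-47)²=0
Sum = 39
MSE = 39/6 = 13/2

13/2


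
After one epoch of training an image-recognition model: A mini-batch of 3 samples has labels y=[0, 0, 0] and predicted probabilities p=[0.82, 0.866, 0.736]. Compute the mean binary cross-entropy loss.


L[0] = -ln(1-0.82) = -ln(0.18) = 1.7148
L[1] = -ln(1-0.866) = -ln(0.134) = 2.0099
L[2] = -ln(1-0.736) = -ln(0.264) = 1.3318
mean = (1.7148 + 2.0099 + 1.3318)/3 = 1.6855

1.6855


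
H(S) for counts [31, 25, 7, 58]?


Probabilities: [31/121, 25/121, 7/121, 58/121] ≈ [0.2562, 0.2066, 0.0579, 0.4793]
H = -((31/121)·log₂(31/121) + (25/121)·log₂(25/121) + (7/121)·log₂(7/121) + (58/121)·log₂(58/121))
  = 1.7198 bits

1.7198 bits


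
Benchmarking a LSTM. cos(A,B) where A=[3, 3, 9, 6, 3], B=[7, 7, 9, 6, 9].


A·B = 3·7 + 3·7 + 9·9 + 6·6 + 3·9 = 186
‖A‖ = √144 = 12, ‖B‖ = √296 = 17.2047
cos = 186/(√144·√296) = 186/√42624 = 0.9009

0.9009


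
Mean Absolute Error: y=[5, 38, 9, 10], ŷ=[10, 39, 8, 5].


Absolute errors: |5-10|=5, |38-39|=1, |9-8|=1, |10-5|=5
Sum = 12
MAE = 12/4 = 3

3


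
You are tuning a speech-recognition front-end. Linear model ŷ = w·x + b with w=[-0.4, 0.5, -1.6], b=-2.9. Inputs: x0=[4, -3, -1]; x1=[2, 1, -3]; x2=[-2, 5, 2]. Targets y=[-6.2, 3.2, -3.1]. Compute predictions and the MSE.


ŷ0 = (-0.4)·(4) + (0.5)·(-3) + (-1.6)·(-1) - 2.9 = -4.4
ŷ1 = (-0.4)·(2) + (0.5)·(1) + (-1.6)·(-3) - 2.9 = 1.6
ŷ2 = (-0.4)·(-2) + (0.5)·(5) + (-1.6)·(2) - 2.9 = -2.8
errors² = [3.24, 2.56, 0.09]
MSE = 5.8900/3 = 1.9633

1.9633


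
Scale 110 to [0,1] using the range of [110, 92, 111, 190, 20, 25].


min=20, max=190
(110-20)/(190-20) = 90/170 = 0.5294

0.5294


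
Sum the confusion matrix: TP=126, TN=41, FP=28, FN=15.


Total = TP + TN + FP + FN
= 126 + 41 + 28 + 15
= 210
(Predicted positive: 154, predicted negative: 56)

210


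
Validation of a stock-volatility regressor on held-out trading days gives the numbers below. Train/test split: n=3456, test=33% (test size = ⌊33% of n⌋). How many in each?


Test = ⌊3456·33/100⌋ = 1140
Train = 3456 - 1140 = 2316

Train: 2316, Test: 1140


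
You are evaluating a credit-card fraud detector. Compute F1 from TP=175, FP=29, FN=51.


Precision = 175/204 = 0.8578
Recall = 175/226 = 0.7743
F1 = 2·P·R/(P+R) = 2·TP/(2·TP+FP+FN) = 350/(350+29+51) = 350/430 = 0.814

0.814


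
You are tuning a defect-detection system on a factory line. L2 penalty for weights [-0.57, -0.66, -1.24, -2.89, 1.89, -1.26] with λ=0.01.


‖w‖₂² = (-0.57)² + (-0.66)² + (-1.24)² + (-2.89)² + (1.89)² + (-1.26)²
     = 0.3249 + 0.4356 + 1.5376 + 8.3521 + 3.5721 + 1.5876
     = 15.8099
λ·‖w‖₂² = 0.01·15.8099 = 0.158099

0.158099


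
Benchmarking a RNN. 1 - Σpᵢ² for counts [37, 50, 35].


Probabilities: [37/122, 50/122, 35/122] ≈ [0.3033, 0.4098, 0.2869]
Σpᵢ² = (1369 + 2500 + 1225)/122² = 5094/14884
Gini = 1 - Σpᵢ² = 1 - 5094/14884 = 0.6578

0.6578


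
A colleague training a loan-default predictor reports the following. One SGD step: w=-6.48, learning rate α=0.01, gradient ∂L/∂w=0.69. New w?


w_new = w - α·∇
= -6.48 - 0.01·0.69
= -6.48 - 0.0069
= -6.4869

-6.4869


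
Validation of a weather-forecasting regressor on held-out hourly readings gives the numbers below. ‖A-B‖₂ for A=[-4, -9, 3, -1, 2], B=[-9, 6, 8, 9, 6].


d = √((-4+ 9)² + (-9-6)² + (3-8)² + (-1-9)² + (2-6)²)
  = √(25 + 225 + 25 + 100 + 16)
  = √391 = 19.7737

19.7737


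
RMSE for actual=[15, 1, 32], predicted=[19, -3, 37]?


MSE = 57/3 = 19
RMSE = √(57/3) = 4.3589

4.3589


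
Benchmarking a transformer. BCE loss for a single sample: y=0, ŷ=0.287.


BCE = -[y·ln(p) + (1-y)·ln(1-p)]
= -0 - 1·ln(1-0.287)
= -ln(0.713) = 0.3383

0.3383


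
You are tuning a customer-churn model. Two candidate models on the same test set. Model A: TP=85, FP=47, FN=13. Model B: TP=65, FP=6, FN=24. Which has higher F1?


Model A: P=85/132=0.6439, R=85/98=0.8673, F1=2PR/(P+R)=2TP/(2TP+FP+FN)=170/230=0.7391
Model B: P=65/71=0.9155, R=65/89=0.7303, F1=2PR/(P+R)=2TP/(2TP+FP+FN)=130/160=0.8125
0.7391 < 0.8125 → Model B

Model B


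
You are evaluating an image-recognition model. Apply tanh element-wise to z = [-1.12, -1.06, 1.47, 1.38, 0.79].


tanh(-1.12) = -0.8076
tanh(-1.06) = -0.7857
tanh(1.47) = 0.8996
tanh(1.38) = 0.881
tanh(0.79) = 0.6584
result = [-0.8076, -0.7857, 0.8996, 0.881, 0.6584]

[-0.8076, -0.7857, 0.8996, 0.881, 0.6584]


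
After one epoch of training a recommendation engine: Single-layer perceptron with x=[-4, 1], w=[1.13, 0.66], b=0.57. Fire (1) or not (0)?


z = (-4)·(1.13) + (1)·(0.66) + 0.57
  = -3.29
step(z) = 0 (z<0)

0


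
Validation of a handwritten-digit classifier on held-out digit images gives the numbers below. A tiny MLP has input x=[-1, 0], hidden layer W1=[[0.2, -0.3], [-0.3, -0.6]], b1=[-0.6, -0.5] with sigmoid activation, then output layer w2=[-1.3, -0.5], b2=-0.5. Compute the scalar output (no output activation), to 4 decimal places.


z1[0] = (0.2)·(-1) + (-0.3)·(0) - 0.6 = -0.8
z1[1] = (-0.3)·(-1) + (-0.6)·(0) - 0.5 = -0.2
h = sigmoid(z1) = [0.31, 0.4502]
output = (-1.3)·(0.31) + (-0.5)·(0.4502) - 0.5 = -1.1281

-1.1281


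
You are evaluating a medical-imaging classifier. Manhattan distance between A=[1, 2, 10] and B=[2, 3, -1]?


d = |1-2| + |2-3| + |10+ 1|
  = 1 + 1 + 11
  = 13

13


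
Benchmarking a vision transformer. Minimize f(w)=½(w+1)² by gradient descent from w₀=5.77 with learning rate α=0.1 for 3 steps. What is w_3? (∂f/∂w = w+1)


step 1: grad = 5.77+1 = 6.77; w = 5.77 - 0.1·(6.77) = 5.093
step 2: grad = 5.093+1 = 6.093; w = 5.093 - 0.1·(6.093) = 4.4837
step 3: grad = 4.4837+1 = 5.4837; w = 4.4837 - 0.1·(5.4837) = 3.93533

3.93533


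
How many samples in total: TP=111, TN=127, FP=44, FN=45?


Total = TP + TN + FP + FN
= 111 + 127 + 44 + 45
= 327
(Predicted positive: 155, predicted negative: 172)

327


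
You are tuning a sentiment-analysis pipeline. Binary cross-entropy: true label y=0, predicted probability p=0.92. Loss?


BCE = -[y·ln(p) + (1-y)·ln(1-p)]
= -0 - 1·ln(1-0.92)
= -ln(0.08) = 2.5257

2.5257


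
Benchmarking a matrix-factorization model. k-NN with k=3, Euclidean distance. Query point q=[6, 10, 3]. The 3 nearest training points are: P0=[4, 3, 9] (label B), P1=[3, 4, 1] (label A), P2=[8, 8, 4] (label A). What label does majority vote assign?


d(q,P0) = 9.434  (label B)
d(q,P1) = 7.0  (label A)
d(q,P2) = 3.0  (label A)
Votes: A=2, B=1
Majority → A

A


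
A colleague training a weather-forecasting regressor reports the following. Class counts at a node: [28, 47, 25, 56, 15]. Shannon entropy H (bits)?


Probabilities: [28/171, 47/171, 25/171, 56/171, 15/171] ≈ [0.1637, 0.2749, 0.1462, 0.3275, 0.0877]
H = -((28/171)·log₂(28/171) + (47/171)·log₂(47/171) + (25/171)·log₂(25/171) + (56/171)·log₂(56/171) + (15/171)·log₂(15/171))
  = 2.1805 bits

2.1805 bits


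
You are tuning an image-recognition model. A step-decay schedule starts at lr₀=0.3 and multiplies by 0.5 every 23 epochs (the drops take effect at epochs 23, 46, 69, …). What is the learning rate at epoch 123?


n_drops = ⌊123/23⌋ = 5
lr = 0.3·0.5^5 = 0.3·0.03125 = 0.009375

0.009375


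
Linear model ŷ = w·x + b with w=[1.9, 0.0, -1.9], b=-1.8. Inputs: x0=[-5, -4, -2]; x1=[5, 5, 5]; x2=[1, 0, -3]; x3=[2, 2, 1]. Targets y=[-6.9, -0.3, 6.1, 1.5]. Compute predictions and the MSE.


ŷ0 = (1.9)·(-5) + (0.0)·(-4) + (-1.9)·(-2) - 1.8 = -7.5
ŷ1 = (1.9)·(5) + (0.0)·(5) + (-1.9)·(5) - 1.8 = -1.8
ŷ2 = (1.9)·(1) + (0.0)·(0) + (-1.9)·(-3) - 1.8 = 5.8
ŷ3 = (1.9)·(2) + (0.0)·(2) + (-1.9)·(1) - 1.8 = 0.1
errors² = [0.36, 2.25, 0.09, 1.96]
MSE = 4.6600/4 = 1.165

1.165


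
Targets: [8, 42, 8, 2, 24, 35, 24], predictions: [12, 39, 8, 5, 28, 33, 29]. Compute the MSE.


Squared errors: (8-12)²=16, (42-39)²=9, (8-8)²=0, (2-5)²=9, (24-28)²=16, (35-33)²=4, (24-29)²=25
Sum = 79
MSE = 79/7 = 79/7

79/7


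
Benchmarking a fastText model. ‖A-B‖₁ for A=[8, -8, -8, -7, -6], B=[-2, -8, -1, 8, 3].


d = |8+ 2| + |-8+ 8| + |-8+ 1| + |-7-8| + |-6-3|
  = 10 + 0 + 7 + 15 + 9
  = 41

41
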